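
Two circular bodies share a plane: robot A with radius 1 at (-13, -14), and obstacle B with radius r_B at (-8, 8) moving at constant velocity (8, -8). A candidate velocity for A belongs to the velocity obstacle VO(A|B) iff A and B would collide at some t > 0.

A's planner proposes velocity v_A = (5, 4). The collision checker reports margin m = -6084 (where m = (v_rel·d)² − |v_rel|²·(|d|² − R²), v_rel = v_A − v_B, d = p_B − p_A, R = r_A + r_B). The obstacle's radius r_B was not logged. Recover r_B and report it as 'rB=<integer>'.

m = -6084
d = (5, 22);  v_rel = (-3, 12),  |v_rel|² = 153
v_rel×d = (-3)·(22) − (12)·(5) = -126
since m = R²·153 − (-126)²:  R² = (15876 + -6084) / 153 = 64
R = √64 = 8  ⇒  r_B = 8 − 1 = 7

rB=7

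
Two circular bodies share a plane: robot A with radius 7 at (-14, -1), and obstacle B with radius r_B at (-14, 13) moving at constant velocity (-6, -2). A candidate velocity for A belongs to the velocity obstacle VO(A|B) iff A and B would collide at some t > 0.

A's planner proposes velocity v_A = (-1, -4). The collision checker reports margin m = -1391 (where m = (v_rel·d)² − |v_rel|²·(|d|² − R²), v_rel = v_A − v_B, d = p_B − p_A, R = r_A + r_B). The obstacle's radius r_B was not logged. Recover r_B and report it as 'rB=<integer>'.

m = -1391
d = (0, 14);  v_rel = (5, -2),  |v_rel|² = 29
v_rel×d = (5)·(14) − (-2)·(0) = 70
since m = R²·29 − 70²:  R² = (4900 + -1391) / 29 = 121
R = √121 = 11  ⇒  r_B = 11 − 7 = 4

rB=4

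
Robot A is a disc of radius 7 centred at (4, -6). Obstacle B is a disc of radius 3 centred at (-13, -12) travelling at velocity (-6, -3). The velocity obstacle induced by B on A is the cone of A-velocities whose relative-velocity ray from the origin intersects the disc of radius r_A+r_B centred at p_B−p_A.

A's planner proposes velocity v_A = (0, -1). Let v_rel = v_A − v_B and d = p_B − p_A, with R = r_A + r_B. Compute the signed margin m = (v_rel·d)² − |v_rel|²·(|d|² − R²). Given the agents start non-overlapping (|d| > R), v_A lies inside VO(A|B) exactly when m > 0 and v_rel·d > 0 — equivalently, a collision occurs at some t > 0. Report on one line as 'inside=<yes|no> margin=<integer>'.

d = (-17, -6),  |d|² = 325;  R = 7+3 = 10,  c = 325−10² = 225
v_rel = (6, 2),  |v_rel|² = 40;  v_rel·d = (6)·(-17) + (2)·(-6) = -114
40·t² + 228·t + 225 = 0  ⇒  m = (-114)² − 40·225 = 3996
m = 3996 > 0,  v_rel·d = -114 < 0  ⇒  outside

inside=no margin=3996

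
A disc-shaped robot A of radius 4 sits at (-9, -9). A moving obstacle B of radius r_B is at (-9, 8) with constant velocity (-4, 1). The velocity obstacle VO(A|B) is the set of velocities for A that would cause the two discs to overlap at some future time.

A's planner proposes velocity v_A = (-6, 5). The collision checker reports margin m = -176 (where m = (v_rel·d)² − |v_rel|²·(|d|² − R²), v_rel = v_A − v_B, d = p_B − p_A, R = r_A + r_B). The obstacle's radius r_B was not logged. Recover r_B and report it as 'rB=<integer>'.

m = -176
d = (0, 17);  v_rel = (-2, 4),  |v_rel|² = 20
v_rel×d = (-2)·(17) − (4)·(0) = -34
since m = R²·20 − (-34)²:  R² = (1156 + -176) / 20 = 49
R = √49 = 7  ⇒  r_B = 7 − 4 = 3

rB=3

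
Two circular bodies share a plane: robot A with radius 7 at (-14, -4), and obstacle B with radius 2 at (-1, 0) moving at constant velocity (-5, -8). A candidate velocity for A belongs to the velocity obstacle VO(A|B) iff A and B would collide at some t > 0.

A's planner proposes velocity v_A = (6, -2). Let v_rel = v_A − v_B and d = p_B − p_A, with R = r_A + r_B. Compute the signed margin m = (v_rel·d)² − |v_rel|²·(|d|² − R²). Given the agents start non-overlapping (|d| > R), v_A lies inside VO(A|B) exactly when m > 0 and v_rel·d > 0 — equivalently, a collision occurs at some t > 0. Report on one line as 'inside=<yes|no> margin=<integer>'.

d = (13, 4),  |d|² = 185;  R = 7+2 = 9,  c = 185−9² = 104
v_rel = (11, 6),  |v_rel|² = 157;  v_rel·d = (11)·(13) + (6)·(4) = 167
157·t² − 334·t + 104 = 0  ⇒  m = 167² − 157·104 = 11561
m = 11561 > 0,  v_rel·d = 167 > 0  ⇒  inside

inside=yes margin=11561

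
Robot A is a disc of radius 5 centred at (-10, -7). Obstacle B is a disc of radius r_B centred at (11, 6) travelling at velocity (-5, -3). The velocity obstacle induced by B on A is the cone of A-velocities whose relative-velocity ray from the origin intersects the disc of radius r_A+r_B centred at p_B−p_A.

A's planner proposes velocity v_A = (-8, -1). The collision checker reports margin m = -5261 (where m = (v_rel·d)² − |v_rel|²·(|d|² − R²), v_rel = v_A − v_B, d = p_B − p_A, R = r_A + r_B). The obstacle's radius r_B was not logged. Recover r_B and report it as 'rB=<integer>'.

m = -5261
d = (21, 13);  v_rel = (-3, 2),  |v_rel|² = 13
v_rel×d = (-3)·(13) − (2)·(21) = -81
since m = R²·13 − (-81)²:  R² = (6561 + -5261) / 13 = 100
R = √100 = 10  ⇒  r_B = 10 − 5 = 5

rB=5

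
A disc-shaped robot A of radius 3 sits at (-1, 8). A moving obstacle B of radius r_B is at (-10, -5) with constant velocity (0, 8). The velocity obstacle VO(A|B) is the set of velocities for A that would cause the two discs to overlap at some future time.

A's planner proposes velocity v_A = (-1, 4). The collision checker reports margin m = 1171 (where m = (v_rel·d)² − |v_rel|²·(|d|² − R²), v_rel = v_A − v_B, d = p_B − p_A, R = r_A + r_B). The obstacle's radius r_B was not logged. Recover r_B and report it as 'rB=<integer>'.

m = 1171
d = (-9, -13);  v_rel = (-1, -4),  |v_rel|² = 17
v_rel×d = (-1)·(-13) − (-4)·(-9) = -23
since m = R²·17 − (-23)²:  R² = (529 + 1171) / 17 = 100
R = √100 = 10  ⇒  r_B = 10 − 3 = 7

rB=7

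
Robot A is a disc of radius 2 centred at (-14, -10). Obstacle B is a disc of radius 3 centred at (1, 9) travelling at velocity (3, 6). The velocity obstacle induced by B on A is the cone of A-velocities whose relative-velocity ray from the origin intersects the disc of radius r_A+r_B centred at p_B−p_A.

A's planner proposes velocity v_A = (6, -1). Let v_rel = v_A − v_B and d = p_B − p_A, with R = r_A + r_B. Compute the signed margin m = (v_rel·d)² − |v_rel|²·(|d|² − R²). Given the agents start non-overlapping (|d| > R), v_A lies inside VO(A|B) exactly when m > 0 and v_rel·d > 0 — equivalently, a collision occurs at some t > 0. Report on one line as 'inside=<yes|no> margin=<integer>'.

d = (15, 19),  |d|² = 586;  R = 2+3 = 5,  c = 586−5² = 561
v_rel = (3, -7),  |v_rel|² = 58;  v_rel·d = (3)·(15) + (-7)·(19) = -88
58·t² + 176·t + 561 = 0  ⇒  m = (-88)² − 58·561 = -24794
m = -24794 < 0,  v_rel·d = -88 < 0  ⇒  outside

inside=no margin=-24794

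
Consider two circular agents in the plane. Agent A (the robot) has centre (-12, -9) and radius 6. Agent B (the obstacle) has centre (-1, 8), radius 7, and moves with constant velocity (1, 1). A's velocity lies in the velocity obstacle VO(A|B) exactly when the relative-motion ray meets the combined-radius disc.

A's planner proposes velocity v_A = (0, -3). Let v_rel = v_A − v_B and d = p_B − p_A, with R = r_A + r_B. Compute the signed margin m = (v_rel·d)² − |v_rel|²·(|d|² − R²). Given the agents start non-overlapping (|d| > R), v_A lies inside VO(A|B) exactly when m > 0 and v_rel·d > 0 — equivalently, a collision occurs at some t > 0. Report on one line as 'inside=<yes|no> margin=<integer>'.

d = (11, 17),  |d|² = 410;  R = 6+7 = 13,  c = 410−13² = 241
v_rel = (-1, -4),  |v_rel|² = 17;  v_rel·d = (-1)·(11) + (-4)·(17) = -79
17·t² + 158·t + 241 = 0  ⇒  m = (-79)² − 17·241 = 2144
m = 2144 > 0,  v_rel·d = -79 < 0  ⇒  outside

inside=no margin=2144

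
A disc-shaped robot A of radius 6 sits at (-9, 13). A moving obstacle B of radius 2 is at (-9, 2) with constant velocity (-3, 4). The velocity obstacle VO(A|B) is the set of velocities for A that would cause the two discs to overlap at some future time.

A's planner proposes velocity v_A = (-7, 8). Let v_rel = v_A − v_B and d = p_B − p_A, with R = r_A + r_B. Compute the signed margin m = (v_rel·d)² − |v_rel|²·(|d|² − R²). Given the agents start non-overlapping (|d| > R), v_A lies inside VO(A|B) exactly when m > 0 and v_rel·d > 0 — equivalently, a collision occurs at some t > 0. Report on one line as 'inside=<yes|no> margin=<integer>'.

d = (0, -11),  |d|² = 121;  R = 6+2 = 8,  c = 121−8² = 57
v_rel = (-4, 4),  |v_rel|² = 32;  v_rel·d = (-4)·(0) + (4)·(-11) = -44
32·t² + 88·t + 57 = 0  ⇒  m = (-44)² − 32·57 = 112
m = 112 > 0,  v_rel·d = -44 < 0  ⇒  outside

inside=no margin=112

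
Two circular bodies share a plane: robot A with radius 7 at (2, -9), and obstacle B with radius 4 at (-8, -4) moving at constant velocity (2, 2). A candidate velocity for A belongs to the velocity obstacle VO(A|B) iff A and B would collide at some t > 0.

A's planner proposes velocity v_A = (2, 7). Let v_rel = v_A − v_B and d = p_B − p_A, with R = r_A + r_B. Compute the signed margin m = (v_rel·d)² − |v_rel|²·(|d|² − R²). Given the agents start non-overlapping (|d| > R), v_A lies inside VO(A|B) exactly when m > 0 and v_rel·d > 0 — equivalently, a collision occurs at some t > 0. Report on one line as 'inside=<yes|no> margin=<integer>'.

d = (-10, 5),  |d|² = 125;  R = 7+4 = 11,  c = 125−11² = 4
v_rel = (0, 5),  |v_rel|² = 25;  v_rel·d = (0)·(-10) + (5)·(5) = 25
25·t² − 50·t + 4 = 0  ⇒  m = 25² − 25·4 = 525
m = 525 > 0,  v_rel·d = 25 > 0  ⇒  inside

inside=yes margin=525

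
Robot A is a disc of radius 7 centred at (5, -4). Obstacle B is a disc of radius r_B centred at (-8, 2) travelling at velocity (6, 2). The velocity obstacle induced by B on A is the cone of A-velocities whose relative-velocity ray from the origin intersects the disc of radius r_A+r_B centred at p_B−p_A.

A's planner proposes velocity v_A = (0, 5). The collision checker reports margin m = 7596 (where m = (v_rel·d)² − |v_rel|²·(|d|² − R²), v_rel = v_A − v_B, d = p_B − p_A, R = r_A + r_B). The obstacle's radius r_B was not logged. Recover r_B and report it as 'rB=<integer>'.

m = 7596
d = (-13, 6);  v_rel = (-6, 3),  |v_rel|² = 45
v_rel×d = (-6)·(6) − (3)·(-13) = 3
since m = R²·45 − 3²:  R² = (9 + 7596) / 45 = 169
R = √169 = 13  ⇒  r_B = 13 − 7 = 6

rB=6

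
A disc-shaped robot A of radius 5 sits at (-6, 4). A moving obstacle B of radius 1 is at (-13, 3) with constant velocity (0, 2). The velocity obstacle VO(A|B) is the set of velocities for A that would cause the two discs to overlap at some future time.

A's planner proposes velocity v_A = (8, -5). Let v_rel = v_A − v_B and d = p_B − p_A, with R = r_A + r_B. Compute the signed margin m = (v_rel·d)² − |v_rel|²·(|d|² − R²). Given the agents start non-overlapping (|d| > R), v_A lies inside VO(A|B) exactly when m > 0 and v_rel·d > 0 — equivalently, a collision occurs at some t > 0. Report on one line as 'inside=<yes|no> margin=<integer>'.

d = (-7, -1),  |d|² = 50;  R = 5+1 = 6,  c = 50−6² = 14
v_rel = (8, -7),  |v_rel|² = 113;  v_rel·d = (8)·(-7) + (-7)·(-1) = -49
113·t² + 98·t + 14 = 0  ⇒  m = (-49)² − 113·14 = 819
m = 819 > 0,  v_rel·d = -49 < 0  ⇒  outside

inside=no margin=819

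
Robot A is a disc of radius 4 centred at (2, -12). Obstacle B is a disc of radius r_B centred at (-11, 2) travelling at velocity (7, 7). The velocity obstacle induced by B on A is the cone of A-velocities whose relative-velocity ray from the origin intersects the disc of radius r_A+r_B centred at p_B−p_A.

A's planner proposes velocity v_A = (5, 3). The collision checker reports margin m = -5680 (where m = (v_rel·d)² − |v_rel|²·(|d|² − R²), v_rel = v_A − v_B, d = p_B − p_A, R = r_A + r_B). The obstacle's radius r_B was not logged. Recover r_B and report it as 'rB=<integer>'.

m = -5680
d = (-13, 14);  v_rel = (-2, -4),  |v_rel|² = 20
v_rel×d = (-2)·(14) − (-4)·(-13) = -80
since m = R²·20 − (-80)²:  R² = (6400 + -5680) / 20 = 36
R = √36 = 6  ⇒  r_B = 6 − 4 = 2

rB=2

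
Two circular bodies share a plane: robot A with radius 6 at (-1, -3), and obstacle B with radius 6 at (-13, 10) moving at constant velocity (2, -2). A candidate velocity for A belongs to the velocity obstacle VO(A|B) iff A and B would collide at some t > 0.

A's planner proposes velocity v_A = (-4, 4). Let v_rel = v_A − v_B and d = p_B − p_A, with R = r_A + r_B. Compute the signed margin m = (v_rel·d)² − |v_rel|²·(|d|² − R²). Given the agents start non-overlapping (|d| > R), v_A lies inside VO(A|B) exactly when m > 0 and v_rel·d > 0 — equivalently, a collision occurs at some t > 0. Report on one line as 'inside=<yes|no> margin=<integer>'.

d = (-12, 13),  |d|² = 313;  R = 6+6 = 12,  c = 313−12² = 169
v_rel = (-6, 6),  |v_rel|² = 72;  v_rel·d = (-6)·(-12) + (6)·(13) = 150
72·t² − 300·t + 169 = 0  ⇒  m = 150² − 72·169 = 10332
m = 10332 > 0,  v_rel·d = 150 > 0  ⇒  inside

inside=yes margin=10332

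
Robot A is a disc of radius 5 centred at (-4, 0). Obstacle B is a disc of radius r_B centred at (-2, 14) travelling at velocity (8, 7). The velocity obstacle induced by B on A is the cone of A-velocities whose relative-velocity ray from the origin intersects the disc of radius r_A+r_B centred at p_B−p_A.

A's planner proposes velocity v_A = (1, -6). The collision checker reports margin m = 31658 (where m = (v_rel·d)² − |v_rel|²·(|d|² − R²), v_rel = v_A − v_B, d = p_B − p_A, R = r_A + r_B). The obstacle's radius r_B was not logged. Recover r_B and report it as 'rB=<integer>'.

m = 31658
d = (2, 14);  v_rel = (-7, -13),  |v_rel|² = 218
v_rel×d = (-7)·(14) − (-13)·(2) = -72
since m = R²·218 − (-72)²:  R² = (5184 + 31658) / 218 = 169
R = √169 = 13  ⇒  r_B = 13 − 5 = 8

rB=8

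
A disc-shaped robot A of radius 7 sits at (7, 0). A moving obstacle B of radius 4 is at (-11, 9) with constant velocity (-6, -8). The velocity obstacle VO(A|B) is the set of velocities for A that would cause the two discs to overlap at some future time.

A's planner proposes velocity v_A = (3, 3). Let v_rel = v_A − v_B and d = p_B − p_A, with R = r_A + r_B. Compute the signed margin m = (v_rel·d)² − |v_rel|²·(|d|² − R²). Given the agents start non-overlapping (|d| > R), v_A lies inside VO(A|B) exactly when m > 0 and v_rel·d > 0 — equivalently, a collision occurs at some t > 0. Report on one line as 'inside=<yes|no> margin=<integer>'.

d = (-18, 9),  |d|² = 405;  R = 7+4 = 11,  c = 405−11² = 284
v_rel = (9, 11),  |v_rel|² = 202;  v_rel·d = (9)·(-18) + (11)·(9) = -63
202·t² + 126·t + 284 = 0  ⇒  m = (-63)² − 202·284 = -53399
m = -53399 < 0,  v_rel·d = -63 < 0  ⇒  outside

inside=no margin=-53399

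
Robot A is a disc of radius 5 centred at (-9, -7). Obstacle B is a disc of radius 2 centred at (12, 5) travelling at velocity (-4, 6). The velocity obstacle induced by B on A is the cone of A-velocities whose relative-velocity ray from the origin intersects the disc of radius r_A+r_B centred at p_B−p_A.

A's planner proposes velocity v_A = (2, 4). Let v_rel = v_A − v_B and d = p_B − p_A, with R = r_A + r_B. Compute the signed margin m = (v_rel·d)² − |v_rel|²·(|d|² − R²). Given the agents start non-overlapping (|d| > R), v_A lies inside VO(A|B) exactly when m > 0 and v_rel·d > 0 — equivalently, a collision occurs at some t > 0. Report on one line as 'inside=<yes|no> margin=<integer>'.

d = (21, 12),  |d|² = 585;  R = 5+2 = 7,  c = 585−7² = 536
v_rel = (6, -2),  |v_rel|² = 40;  v_rel·d = (6)·(21) + (-2)·(12) = 102
40·t² − 204·t + 536 = 0  ⇒  m = 102² − 40·536 = -11036
m = -11036 < 0,  v_rel·d = 102 > 0  ⇒  outside

inside=no margin=-11036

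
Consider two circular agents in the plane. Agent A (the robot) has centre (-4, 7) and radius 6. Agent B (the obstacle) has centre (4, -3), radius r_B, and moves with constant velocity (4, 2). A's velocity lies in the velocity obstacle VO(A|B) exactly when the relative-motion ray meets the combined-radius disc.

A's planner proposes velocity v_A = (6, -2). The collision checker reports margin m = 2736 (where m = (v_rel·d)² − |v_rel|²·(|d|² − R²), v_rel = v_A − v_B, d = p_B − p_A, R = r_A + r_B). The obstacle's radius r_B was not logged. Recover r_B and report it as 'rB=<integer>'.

m = 2736
d = (8, -10);  v_rel = (2, -4),  |v_rel|² = 20
v_rel×d = (2)·(-10) − (-4)·(8) = 12
since m = R²·20 − 12²:  R² = (144 + 2736) / 20 = 144
R = √144 = 12  ⇒  r_B = 12 − 6 = 6

rB=6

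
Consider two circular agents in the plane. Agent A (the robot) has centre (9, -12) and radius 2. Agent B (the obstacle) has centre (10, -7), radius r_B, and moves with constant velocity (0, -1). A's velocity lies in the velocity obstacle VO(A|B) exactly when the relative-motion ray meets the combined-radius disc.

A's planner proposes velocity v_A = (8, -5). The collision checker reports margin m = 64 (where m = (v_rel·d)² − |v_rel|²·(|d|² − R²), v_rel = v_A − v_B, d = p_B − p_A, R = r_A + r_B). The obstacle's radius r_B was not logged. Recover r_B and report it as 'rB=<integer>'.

m = 64
d = (1, 5);  v_rel = (8, -4),  |v_rel|² = 80
v_rel×d = (8)·(5) − (-4)·(1) = 44
since m = R²·80 − 44²:  R² = (1936 + 64) / 80 = 25
R = √25 = 5  ⇒  r_B = 5 − 2 = 3

rB=3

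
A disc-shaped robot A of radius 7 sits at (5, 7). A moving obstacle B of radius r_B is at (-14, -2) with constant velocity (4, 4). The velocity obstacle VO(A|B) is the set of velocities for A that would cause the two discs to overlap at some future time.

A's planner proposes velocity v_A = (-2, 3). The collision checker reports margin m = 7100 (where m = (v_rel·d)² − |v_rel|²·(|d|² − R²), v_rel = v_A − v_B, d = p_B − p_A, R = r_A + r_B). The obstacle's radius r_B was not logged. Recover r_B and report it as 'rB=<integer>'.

m = 7100
d = (-19, -9);  v_rel = (-6, -1),  |v_rel|² = 37
v_rel×d = (-6)·(-9) − (-1)·(-19) = 35
since m = R²·37 − 35²:  R² = (1225 + 7100) / 37 = 225
R = √225 = 15  ⇒  r_B = 15 − 7 = 8

rB=8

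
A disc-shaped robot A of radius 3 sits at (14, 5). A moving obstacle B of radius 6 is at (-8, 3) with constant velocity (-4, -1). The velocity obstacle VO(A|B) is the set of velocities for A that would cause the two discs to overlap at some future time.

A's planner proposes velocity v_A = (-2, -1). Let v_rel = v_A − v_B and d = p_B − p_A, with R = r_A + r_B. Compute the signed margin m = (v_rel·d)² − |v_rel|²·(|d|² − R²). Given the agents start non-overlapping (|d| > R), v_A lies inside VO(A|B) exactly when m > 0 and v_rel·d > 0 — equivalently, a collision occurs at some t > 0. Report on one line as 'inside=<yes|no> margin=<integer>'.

d = (-22, -2),  |d|² = 488;  R = 3+6 = 9,  c = 488−9² = 407
v_rel = (2, 0),  |v_rel|² = 4;  v_rel·d = (2)·(-22) + (0)·(-2) = -44
4·t² + 88·t + 407 = 0  ⇒  m = (-44)² − 4·407 = 308
m = 308 > 0,  v_rel·d = -44 < 0  ⇒  outside

inside=no margin=308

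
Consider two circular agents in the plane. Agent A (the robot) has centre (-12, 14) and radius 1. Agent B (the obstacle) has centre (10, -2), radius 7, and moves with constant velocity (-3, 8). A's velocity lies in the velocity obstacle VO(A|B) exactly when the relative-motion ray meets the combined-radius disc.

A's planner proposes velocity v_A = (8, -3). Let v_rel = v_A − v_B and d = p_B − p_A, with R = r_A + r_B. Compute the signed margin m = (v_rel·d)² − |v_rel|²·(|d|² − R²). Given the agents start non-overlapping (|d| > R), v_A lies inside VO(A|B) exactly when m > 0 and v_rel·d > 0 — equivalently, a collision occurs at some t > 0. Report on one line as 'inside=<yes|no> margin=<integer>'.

d = (22, -16),  |d|² = 740;  R = 1+7 = 8,  c = 740−8² = 676
v_rel = (11, -11),  |v_rel|² = 242;  v_rel·d = (11)·(22) + (-11)·(-16) = 418
242·t² − 836·t + 676 = 0  ⇒  m = 418² − 242·676 = 11132
m = 11132 > 0,  v_rel·d = 418 > 0  ⇒  inside

inside=yes margin=11132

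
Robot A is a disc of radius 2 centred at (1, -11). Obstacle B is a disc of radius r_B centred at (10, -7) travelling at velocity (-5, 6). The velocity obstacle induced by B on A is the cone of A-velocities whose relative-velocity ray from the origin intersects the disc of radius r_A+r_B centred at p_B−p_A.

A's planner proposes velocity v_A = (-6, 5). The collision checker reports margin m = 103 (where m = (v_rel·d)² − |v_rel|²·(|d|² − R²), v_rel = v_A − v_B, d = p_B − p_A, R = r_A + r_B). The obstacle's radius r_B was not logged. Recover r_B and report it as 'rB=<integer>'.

m = 103
d = (9, 4);  v_rel = (-1, -1),  |v_rel|² = 2
v_rel×d = (-1)·(4) − (-1)·(9) = 5
since m = R²·2 − 5²:  R² = (25 + 103) / 2 = 64
R = √64 = 8  ⇒  r_B = 8 − 2 = 6

rB=6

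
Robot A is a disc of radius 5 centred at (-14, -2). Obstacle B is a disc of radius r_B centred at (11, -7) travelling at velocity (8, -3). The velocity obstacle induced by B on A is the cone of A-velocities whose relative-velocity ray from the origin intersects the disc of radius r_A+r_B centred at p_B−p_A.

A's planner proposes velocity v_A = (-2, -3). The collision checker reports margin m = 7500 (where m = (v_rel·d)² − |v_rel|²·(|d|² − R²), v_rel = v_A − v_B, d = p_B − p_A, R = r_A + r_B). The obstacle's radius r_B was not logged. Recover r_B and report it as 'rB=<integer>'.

m = 7500
d = (25, -5);  v_rel = (-10, 0),  |v_rel|² = 100
v_rel×d = (-10)·(-5) − (0)·(25) = 50
since m = R²·100 − 50²:  R² = (2500 + 7500) / 100 = 100
R = √100 = 10  ⇒  r_B = 10 − 5 = 5

rB=5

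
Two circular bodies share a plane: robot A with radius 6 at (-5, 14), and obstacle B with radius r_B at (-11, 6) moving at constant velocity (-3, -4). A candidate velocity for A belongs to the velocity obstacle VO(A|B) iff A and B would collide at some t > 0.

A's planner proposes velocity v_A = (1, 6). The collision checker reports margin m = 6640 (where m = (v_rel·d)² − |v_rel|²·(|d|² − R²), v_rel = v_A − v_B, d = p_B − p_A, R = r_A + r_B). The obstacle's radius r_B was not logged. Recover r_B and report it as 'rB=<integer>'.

m = 6640
d = (-6, -8);  v_rel = (4, 10),  |v_rel|² = 116
v_rel×d = (4)·(-8) − (10)·(-6) = 28
since m = R²·116 − 28²:  R² = (784 + 6640) / 116 = 64
R = √64 = 8  ⇒  r_B = 8 − 6 = 2

rB=2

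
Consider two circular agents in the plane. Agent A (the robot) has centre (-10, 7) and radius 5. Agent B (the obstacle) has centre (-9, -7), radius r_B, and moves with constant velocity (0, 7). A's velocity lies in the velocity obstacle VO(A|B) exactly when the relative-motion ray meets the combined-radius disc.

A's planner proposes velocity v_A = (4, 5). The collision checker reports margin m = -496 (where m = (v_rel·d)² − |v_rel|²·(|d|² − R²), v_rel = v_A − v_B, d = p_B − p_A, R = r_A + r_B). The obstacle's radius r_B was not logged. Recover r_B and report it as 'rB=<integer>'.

m = -496
d = (1, -14);  v_rel = (4, -2),  |v_rel|² = 20
v_rel×d = (4)·(-14) − (-2)·(1) = -54
since m = R²·20 − (-54)²:  R² = (2916 + -496) / 20 = 121
R = √121 = 11  ⇒  r_B = 11 − 5 = 6

rB=6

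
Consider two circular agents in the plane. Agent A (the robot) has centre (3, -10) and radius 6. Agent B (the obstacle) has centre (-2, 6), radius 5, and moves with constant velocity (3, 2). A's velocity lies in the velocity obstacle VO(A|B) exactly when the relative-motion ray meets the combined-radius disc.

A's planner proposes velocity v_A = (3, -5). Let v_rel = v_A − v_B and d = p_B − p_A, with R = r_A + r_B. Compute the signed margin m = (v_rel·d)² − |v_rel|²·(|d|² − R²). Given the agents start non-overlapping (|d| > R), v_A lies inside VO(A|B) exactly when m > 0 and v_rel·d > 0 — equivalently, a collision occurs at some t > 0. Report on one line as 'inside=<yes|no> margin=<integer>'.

d = (-5, 16),  |d|² = 281;  R = 6+5 = 11,  c = 281−11² = 160
v_rel = (0, -7),  |v_rel|² = 49;  v_rel·d = (0)·(-5) + (-7)·(16) = -112
49·t² + 224·t + 160 = 0  ⇒  m = (-112)² − 49·160 = 4704
m = 4704 > 0,  v_rel·d = -112 < 0  ⇒  outside

inside=no margin=4704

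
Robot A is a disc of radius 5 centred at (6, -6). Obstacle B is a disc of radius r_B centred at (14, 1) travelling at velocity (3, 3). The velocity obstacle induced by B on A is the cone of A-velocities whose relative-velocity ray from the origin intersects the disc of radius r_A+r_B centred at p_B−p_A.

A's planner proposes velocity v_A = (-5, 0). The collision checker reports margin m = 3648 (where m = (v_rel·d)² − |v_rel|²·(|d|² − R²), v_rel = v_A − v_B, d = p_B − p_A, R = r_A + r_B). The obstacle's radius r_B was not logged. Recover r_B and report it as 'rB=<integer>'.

m = 3648
d = (8, 7);  v_rel = (-8, -3),  |v_rel|² = 73
v_rel×d = (-8)·(7) − (-3)·(8) = -32
since m = R²·73 − (-32)²:  R² = (1024 + 3648) / 73 = 64
R = √64 = 8  ⇒  r_B = 8 − 5 = 3

rB=3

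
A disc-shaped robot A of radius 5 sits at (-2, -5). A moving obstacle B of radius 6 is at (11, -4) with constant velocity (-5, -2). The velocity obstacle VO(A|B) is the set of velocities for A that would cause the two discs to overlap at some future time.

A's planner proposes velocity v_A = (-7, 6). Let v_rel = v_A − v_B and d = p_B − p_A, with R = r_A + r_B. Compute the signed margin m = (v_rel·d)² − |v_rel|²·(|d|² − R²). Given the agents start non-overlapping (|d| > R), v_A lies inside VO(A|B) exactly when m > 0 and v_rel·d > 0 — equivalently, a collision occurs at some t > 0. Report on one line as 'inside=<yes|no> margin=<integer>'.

d = (13, 1),  |d|² = 170;  R = 5+6 = 11,  c = 170−11² = 49
v_rel = (-2, 8),  |v_rel|² = 68;  v_rel·d = (-2)·(13) + (8)·(1) = -18
68·t² + 36·t + 49 = 0  ⇒  m = (-18)² − 68·49 = -3008
m = -3008 < 0,  v_rel·d = -18 < 0  ⇒  outside

inside=no margin=-3008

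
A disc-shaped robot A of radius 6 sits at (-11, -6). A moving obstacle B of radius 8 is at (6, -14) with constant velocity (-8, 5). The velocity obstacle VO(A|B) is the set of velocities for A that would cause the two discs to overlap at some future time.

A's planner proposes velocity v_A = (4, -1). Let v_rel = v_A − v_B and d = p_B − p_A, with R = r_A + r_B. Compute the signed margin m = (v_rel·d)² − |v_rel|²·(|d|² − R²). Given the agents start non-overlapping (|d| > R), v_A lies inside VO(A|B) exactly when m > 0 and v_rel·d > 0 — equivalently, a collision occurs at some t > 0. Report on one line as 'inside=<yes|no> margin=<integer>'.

d = (17, -8),  |d|² = 353;  R = 6+8 = 14,  c = 353−14² = 157
v_rel = (12, -6),  |v_rel|² = 180;  v_rel·d = (12)·(17) + (-6)·(-8) = 252
180·t² − 504·t + 157 = 0  ⇒  m = 252² − 180·157 = 35244
m = 35244 > 0,  v_rel·d = 252 > 0  ⇒  inside

inside=yes margin=35244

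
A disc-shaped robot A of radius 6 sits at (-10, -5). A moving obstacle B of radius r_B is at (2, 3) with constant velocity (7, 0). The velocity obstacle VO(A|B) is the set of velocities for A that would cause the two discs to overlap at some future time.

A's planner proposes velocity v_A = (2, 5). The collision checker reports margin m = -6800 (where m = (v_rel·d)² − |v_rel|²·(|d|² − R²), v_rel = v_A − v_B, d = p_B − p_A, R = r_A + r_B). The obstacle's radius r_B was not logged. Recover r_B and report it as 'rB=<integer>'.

m = -6800
d = (12, 8);  v_rel = (-5, 5),  |v_rel|² = 50
v_rel×d = (-5)·(8) − (5)·(12) = -100
since m = R²·50 − (-100)²:  R² = (10000 + -6800) / 50 = 64
R = √64 = 8  ⇒  r_B = 8 − 6 = 2

rB=2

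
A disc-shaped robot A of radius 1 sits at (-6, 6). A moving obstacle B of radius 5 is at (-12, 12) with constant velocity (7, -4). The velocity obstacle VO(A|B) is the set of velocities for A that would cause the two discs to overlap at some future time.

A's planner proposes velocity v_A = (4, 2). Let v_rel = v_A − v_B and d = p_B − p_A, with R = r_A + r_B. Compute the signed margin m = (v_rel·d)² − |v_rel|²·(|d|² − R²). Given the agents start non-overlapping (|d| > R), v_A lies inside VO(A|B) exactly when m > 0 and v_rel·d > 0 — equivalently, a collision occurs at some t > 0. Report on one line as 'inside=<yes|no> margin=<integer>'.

d = (-6, 6),  |d|² = 72;  R = 1+5 = 6,  c = 72−6² = 36
v_rel = (-3, 6),  |v_rel|² = 45;  v_rel·d = (-3)·(-6) + (6)·(6) = 54
45·t² − 108·t + 36 = 0  ⇒  m = 54² − 45·36 = 1296
m = 1296 > 0,  v_rel·d = 54 > 0  ⇒  inside

inside=yes margin=1296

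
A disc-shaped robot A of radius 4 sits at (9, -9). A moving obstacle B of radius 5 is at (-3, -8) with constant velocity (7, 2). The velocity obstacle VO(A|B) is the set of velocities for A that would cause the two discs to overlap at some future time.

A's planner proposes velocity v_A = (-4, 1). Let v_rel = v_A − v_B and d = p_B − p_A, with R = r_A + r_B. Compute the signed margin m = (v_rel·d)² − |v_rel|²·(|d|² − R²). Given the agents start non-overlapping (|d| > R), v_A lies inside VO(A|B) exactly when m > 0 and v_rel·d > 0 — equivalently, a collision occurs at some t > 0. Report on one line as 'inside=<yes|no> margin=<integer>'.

d = (-12, 1),  |d|² = 145;  R = 4+5 = 9,  c = 145−9² = 64
v_rel = (-11, -1),  |v_rel|² = 122;  v_rel·d = (-11)·(-12) + (-1)·(1) = 131
122·t² − 262·t + 64 = 0  ⇒  m = 131² − 122·64 = 9353
m = 9353 > 0,  v_rel·d = 131 > 0  ⇒  inside

inside=yes margin=9353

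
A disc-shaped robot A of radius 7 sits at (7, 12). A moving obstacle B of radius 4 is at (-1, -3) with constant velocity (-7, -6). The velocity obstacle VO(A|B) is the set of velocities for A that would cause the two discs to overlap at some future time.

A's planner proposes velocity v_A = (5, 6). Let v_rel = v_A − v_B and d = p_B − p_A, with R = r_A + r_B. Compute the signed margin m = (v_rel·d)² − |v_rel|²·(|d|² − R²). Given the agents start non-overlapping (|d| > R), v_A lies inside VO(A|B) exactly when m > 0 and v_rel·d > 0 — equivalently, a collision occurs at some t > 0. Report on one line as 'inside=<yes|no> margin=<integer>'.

d = (-8, -15),  |d|² = 289;  R = 7+4 = 11,  c = 289−11² = 168
v_rel = (12, 12),  |v_rel|² = 288;  v_rel·d = (12)·(-8) + (12)·(-15) = -276
288·t² + 552·t + 168 = 0  ⇒  m = (-276)² − 288·168 = 27792
m = 27792 > 0,  v_rel·d = -276 < 0  ⇒  outside

inside=no margin=27792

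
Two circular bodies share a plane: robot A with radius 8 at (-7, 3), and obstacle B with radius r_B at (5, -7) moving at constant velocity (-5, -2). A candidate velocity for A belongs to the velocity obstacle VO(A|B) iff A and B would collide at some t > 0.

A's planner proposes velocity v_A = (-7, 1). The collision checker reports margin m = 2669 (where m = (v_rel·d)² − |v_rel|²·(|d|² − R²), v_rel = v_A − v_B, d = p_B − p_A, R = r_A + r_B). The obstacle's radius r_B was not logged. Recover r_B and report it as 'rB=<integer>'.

m = 2669
d = (12, -10);  v_rel = (-2, 3),  |v_rel|² = 13
v_rel×d = (-2)·(-10) − (3)·(12) = -16
since m = R²·13 − (-16)²:  R² = (256 + 2669) / 13 = 225
R = √225 = 15  ⇒  r_B = 15 − 8 = 7

rB=7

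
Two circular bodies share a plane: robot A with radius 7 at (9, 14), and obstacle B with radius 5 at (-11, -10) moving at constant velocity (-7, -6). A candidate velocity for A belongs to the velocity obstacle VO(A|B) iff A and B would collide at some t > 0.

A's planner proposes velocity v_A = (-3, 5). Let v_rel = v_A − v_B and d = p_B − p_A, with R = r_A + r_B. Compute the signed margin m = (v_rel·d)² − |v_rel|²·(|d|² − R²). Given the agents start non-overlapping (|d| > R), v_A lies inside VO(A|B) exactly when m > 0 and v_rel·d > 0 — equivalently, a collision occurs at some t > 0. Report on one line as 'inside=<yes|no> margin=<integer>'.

d = (-20, -24),  |d|² = 976;  R = 7+5 = 12,  c = 976−12² = 832
v_rel = (4, 11),  |v_rel|² = 137;  v_rel·d = (4)·(-20) + (11)·(-24) = -344
137·t² + 688·t + 832 = 0  ⇒  m = (-344)² − 137·832 = 4352
m = 4352 > 0,  v_rel·d = -344 < 0  ⇒  outside

inside=no margin=4352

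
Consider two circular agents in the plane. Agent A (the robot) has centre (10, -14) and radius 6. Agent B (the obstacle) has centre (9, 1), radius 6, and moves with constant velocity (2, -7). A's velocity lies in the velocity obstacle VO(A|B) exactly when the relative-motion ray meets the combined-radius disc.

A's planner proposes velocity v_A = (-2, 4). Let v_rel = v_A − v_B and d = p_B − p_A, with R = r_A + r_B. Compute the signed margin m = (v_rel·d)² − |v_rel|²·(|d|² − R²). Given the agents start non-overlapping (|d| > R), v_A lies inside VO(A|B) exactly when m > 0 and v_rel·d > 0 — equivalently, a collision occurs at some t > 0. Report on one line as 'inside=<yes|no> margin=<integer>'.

d = (-1, 15),  |d|² = 226;  R = 6+6 = 12,  c = 226−12² = 82
v_rel = (-4, 11),  |v_rel|² = 137;  v_rel·d = (-4)·(-1) + (11)·(15) = 169
137·t² − 338·t + 82 = 0  ⇒  m = 169² − 137·82 = 17327
m = 17327 > 0,  v_rel·d = 169 > 0  ⇒  inside

inside=yes margin=17327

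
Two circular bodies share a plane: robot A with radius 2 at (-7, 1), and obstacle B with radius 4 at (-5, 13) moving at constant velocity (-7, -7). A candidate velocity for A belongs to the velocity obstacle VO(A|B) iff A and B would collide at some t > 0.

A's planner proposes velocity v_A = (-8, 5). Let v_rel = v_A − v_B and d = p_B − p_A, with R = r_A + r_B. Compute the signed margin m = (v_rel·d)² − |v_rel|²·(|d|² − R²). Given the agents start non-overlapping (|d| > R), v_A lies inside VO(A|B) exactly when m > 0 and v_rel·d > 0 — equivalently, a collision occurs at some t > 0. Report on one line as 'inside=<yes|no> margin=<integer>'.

d = (2, 12),  |d|² = 148;  R = 2+4 = 6,  c = 148−6² = 112
v_rel = (-1, 12),  |v_rel|² = 145;  v_rel·d = (-1)·(2) + (12)·(12) = 142
145·t² − 284·t + 112 = 0  ⇒  m = 142² − 145·112 = 3924
m = 3924 > 0,  v_rel·d = 142 > 0  ⇒  inside

inside=yes margin=3924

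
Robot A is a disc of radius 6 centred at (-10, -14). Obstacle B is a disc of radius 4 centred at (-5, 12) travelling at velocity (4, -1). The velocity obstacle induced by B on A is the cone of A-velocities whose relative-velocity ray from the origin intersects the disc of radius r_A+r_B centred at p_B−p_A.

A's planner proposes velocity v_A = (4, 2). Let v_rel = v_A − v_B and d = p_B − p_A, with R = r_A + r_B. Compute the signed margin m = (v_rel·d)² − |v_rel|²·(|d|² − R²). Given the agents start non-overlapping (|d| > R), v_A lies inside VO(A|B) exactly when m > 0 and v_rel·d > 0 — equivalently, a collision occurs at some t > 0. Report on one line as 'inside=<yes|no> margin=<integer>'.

d = (5, 26),  |d|² = 701;  R = 6+4 = 10,  c = 701−10² = 601
v_rel = (0, 3),  |v_rel|² = 9;  v_rel·d = (0)·(5) + (3)·(26) = 78
9·t² − 156·t + 601 = 0  ⇒  m = 78² − 9·601 = 675
m = 675 > 0,  v_rel·d = 78 > 0  ⇒  inside

inside=yes margin=675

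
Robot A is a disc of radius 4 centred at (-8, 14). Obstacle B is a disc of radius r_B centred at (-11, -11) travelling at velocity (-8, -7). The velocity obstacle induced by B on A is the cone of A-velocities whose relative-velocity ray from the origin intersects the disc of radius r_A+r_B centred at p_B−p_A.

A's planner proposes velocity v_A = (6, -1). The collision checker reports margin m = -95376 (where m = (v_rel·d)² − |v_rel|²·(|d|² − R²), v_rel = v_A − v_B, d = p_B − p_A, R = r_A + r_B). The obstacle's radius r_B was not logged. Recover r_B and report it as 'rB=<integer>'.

m = -95376
d = (-3, -25);  v_rel = (14, 6),  |v_rel|² = 232
v_rel×d = (14)·(-25) − (6)·(-3) = -332
since m = R²·232 − (-332)²:  R² = (110224 + -95376) / 232 = 64
R = √64 = 8  ⇒  r_B = 8 − 4 = 4

rB=4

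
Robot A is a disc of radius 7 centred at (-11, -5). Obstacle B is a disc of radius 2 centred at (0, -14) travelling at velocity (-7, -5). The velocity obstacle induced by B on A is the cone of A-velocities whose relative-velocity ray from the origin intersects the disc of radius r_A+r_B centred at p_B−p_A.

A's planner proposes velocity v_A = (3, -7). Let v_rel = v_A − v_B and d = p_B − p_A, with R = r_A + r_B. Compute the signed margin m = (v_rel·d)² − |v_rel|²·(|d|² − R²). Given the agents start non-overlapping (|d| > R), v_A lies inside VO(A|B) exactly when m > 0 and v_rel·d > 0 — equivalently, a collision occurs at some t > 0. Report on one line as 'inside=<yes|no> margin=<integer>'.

d = (11, -9),  |d|² = 202;  R = 7+2 = 9,  c = 202−9² = 121
v_rel = (10, -2),  |v_rel|² = 104;  v_rel·d = (10)·(11) + (-2)·(-9) = 128
104·t² − 256·t + 121 = 0  ⇒  m = 128² − 104·121 = 3800
m = 3800 > 0,  v_rel·d = 128 > 0  ⇒  inside

inside=yes margin=3800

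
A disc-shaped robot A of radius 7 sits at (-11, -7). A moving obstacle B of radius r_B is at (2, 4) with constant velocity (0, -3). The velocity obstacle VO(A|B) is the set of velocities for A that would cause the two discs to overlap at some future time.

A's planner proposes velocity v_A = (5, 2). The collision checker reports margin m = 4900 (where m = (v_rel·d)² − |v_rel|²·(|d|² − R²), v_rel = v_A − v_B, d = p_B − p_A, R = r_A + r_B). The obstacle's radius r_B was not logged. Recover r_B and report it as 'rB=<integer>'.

m = 4900
d = (13, 11);  v_rel = (5, 5),  |v_rel|² = 50
v_rel×d = (5)·(11) − (5)·(13) = -10
since m = R²·50 − (-10)²:  R² = (100 + 4900) / 50 = 100
R = √100 = 10  ⇒  r_B = 10 − 7 = 3

rB=3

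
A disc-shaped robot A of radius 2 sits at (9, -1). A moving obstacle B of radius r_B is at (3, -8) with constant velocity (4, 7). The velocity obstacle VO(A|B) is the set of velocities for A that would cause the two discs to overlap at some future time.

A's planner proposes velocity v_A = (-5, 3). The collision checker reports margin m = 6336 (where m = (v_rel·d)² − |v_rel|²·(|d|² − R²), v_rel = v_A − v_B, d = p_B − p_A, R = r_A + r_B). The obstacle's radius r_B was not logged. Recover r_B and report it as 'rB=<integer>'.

m = 6336
d = (-6, -7);  v_rel = (-9, -4),  |v_rel|² = 97
v_rel×d = (-9)·(-7) − (-4)·(-6) = 39
since m = R²·97 − 39²:  R² = (1521 + 6336) / 97 = 81
R = √81 = 9  ⇒  r_B = 9 − 2 = 7

rB=7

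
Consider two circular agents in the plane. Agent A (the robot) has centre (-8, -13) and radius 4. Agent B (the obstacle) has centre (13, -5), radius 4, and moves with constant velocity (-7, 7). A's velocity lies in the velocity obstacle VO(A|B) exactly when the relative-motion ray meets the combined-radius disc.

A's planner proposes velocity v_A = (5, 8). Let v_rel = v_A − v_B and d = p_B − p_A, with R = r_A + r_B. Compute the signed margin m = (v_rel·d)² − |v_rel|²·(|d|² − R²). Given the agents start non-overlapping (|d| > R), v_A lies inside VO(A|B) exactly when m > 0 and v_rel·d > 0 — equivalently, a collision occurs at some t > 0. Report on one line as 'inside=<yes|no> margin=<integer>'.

d = (21, 8),  |d|² = 505;  R = 4+4 = 8,  c = 505−8² = 441
v_rel = (12, 1),  |v_rel|² = 145;  v_rel·d = (12)·(21) + (1)·(8) = 260
145·t² − 520·t + 441 = 0  ⇒  m = 260² − 145·441 = 3655
m = 3655 > 0,  v_rel·d = 260 > 0  ⇒  inside

inside=yes margin=3655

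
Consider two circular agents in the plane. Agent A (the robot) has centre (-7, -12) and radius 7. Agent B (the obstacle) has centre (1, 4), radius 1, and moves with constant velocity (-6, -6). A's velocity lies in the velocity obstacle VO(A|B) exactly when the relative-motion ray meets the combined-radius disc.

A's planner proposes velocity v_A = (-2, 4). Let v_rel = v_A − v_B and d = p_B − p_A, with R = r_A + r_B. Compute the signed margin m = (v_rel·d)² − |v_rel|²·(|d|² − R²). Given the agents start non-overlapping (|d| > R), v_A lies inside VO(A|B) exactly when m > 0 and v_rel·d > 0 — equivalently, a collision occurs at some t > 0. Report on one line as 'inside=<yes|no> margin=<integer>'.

d = (8, 16),  |d|² = 320;  R = 7+1 = 8,  c = 320−8² = 256
v_rel = (4, 10),  |v_rel|² = 116;  v_rel·d = (4)·(8) + (10)·(16) = 192
116·t² − 384·t + 256 = 0  ⇒  m = 192² − 116·256 = 7168
m = 7168 > 0,  v_rel·d = 192 > 0  ⇒  inside

inside=yes margin=7168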